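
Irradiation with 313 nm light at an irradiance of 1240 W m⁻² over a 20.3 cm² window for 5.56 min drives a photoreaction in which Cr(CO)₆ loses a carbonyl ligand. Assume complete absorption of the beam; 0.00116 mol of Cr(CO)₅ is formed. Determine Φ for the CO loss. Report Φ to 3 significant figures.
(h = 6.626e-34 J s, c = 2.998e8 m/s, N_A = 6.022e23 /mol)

Φ = 0.528

Photon energy at 313 nm: hc/λ = (6.626e-34)(2.998e8)/(313e-9) = 6.347e-19 J.
Energy delivered: (1240 W m⁻²)(20.3e-4 m²)(333.6 s) = 839.7 J.
Photons incident: 839.7 / 6.347e-19 = 1.323e21, i.e. 1.323e21/6.022e23 = 0.002197 mol.
Φ = 0.00116 mol / 0.002197 mol photons = 0.528.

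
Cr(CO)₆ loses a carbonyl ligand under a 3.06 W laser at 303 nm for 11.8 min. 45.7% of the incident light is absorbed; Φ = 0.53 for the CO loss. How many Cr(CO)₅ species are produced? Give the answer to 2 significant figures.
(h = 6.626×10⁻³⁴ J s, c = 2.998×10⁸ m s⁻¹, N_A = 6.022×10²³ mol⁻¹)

Photon energy at 303 nm: hc/λ = (6.626×10⁻³⁴)(2.998×10⁸)/(303×10⁻⁹) = 6.556×10⁻¹⁹ J.
Energy delivered: (3.06 W)(708 s) = 2166 J.
Photons incident: 2166 / 6.556×10⁻¹⁹ = 3.304×10²¹, i.e. 3.304×10²¹/6.022×10²³ = 0.005487 mol.
Photons absorbed: 0.457 × 0.005487 = 0.002508 mol.
Product: Φ × n_abs = 0.53 × 0.002508 = 0.001329 mol.
As a count: 0.001329 × 6.022×10²³ = 8.0×10²⁰.

8.0×10²⁰ species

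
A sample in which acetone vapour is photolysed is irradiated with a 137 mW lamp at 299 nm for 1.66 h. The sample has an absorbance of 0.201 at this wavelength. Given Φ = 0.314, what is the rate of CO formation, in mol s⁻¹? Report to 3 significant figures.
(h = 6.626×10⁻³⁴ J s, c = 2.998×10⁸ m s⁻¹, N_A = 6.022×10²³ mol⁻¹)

Photon energy at 299 nm: hc/λ = (6.626×10⁻³⁴)(2.998×10⁸)/(299×10⁻⁹) = 6.644×10⁻¹⁹ J.
Energy delivered: (137 mW)(5976 s) = 818.7 J.
Photons incident: 818.7 / 6.644×10⁻¹⁹ = 1.232×10²¹, i.e. 1.232×10²¹/6.022×10²³ = 0.002046 mol.
Fraction absorbed: 1 − 10^(−0.201) = 0.3705.
Photons absorbed: 0.3705 × 0.002046 = 7.580×10⁻⁴ mol.
Product formed: 0.314 × 7.580×10⁻⁴ = 2.380×10⁻⁴ mol.
Rate: 2.380×10⁻⁴ / 5976 s = 3.98×10⁻⁸ mol s⁻¹.

3.98×10⁻⁸ mol s⁻¹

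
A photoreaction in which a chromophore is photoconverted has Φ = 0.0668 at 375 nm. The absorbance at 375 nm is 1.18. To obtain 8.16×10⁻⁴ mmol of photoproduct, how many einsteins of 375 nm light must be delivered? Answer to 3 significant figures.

Product: 8.16×10⁻⁴ mmol = 8.16×10⁻⁷ mol.
Photons that must be absorbed: 8.16×10⁻⁷ / 0.0668 = 1.222×10⁻⁵ mol.
Fraction absorbed: 1 − 10^(−1.18) = 0.9339.
Incident photons needed: 1.222×10⁻⁵ / 0.9339 = 1.308×10⁻⁵ mol.

1.31×10⁻⁵ einstein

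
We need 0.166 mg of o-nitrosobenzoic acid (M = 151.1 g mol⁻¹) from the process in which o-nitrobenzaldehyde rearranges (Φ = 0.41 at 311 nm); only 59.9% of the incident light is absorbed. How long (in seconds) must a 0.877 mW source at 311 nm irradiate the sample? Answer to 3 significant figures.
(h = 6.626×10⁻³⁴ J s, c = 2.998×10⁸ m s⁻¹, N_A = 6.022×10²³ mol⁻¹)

t ≈ 1960 s

Product: 0.166 mg / 151.1 g mol⁻¹ = 1.099×10⁻⁶ mol.
Photons that must be absorbed: 1.099×10⁻⁶ / 0.41 = 2.680×10⁻⁶ mol.
Incident photons needed: 2.680×10⁻⁶ / 0.599 = 4.474×10⁻⁶ mol.
Photon energy: hc/λ = 6.387×10⁻¹⁹ J; per mole, 3.846×10⁵ J mol⁻¹.
Energy required: 4.474×10⁻⁶ × 3.846×10⁵ = 1.721 J.
Time: 1.721 J / 0.000877 W = 1960 s.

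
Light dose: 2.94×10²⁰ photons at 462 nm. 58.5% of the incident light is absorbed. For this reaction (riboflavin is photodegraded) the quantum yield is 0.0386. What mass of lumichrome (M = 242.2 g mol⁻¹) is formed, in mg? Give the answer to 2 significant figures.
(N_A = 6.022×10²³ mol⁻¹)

2.7 mg

Moles of photons: 2.94×10²⁰ / 6.022×10²³ = 4.882×10⁻⁴ mol.
Photons absorbed: 0.585 × 4.882×10⁻⁴ = 2.856×10⁻⁴ mol.
Product: Φ × n_abs = 0.0386 × 2.856×10⁻⁴ = 1.102×10⁻⁵ mol.
Mass: 1.102×10⁻⁵ × 242.2 = 0.002669 g = 2.7 mg.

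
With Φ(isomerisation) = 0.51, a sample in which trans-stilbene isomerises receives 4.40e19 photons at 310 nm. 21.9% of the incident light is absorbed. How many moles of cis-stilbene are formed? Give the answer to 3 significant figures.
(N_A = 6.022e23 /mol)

8.16e-6 mol

Moles of photons: 4.40e19 / 6.022e23 = 7.307e-5 mol.
Photons absorbed: 0.219 × 7.307e-5 = 1.600e-5 mol.
Product: Φ × n_abs = 0.51 × 1.600e-5 = 8.160e-6 mol.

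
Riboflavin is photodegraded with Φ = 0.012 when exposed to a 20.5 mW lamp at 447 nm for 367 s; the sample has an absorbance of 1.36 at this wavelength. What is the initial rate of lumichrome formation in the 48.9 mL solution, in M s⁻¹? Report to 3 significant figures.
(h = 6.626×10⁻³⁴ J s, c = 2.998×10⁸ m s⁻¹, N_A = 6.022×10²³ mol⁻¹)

Photon energy at 447 nm: hc/λ = (6.626×10⁻³⁴)(2.998×10⁸)/(447×10⁻⁹) = 4.444×10⁻¹⁹ J.
Energy delivered: (20.5 mW)(367 s) = 7.524 J.
Photons incident: 7.524 / 4.444×10⁻¹⁹ = 1.693×10¹⁹, i.e. 1.693×10¹⁹/6.022×10²³ = 2.811×10⁻⁵ mol.
Fraction absorbed: 1 − 10^(−1.36) = 0.9563.
Photons absorbed: 0.9563 × 2.811×10⁻⁵ = 2.688×10⁻⁵ mol.
Product formed: 0.012 × 2.688×10⁻⁵ = 3.226×10⁻⁷ mol.
Rate: 3.226×10⁻⁷ mol / (367 s × 0.0489 L) = 1.80×10⁻⁸ M s⁻¹.

1.80×10⁻⁸ M s⁻¹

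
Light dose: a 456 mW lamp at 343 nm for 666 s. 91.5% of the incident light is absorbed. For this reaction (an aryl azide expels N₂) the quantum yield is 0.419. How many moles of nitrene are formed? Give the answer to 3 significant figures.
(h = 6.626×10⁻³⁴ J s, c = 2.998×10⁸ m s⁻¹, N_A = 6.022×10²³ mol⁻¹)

3.34×10⁻⁴ mol

Photon energy at 343 nm: hc/λ = (6.626×10⁻³⁴)(2.998×10⁸)/(343×10⁻⁹) = 5.791×10⁻¹⁹ J.
Energy delivered: (456 mW)(666 s) = 303.7 J.
Photons incident: 303.7 / 5.791×10⁻¹⁹ = 5.244×10²⁰, i.e. 5.244×10²⁰/6.022×10²³ = 8.708×10⁻⁴ mol.
Photons absorbed: 0.915 × 8.708×10⁻⁴ = 7.968×10⁻⁴ mol.
Product: Φ × n_abs = 0.419 × 7.968×10⁻⁴ = 3.339×10⁻⁴ mol.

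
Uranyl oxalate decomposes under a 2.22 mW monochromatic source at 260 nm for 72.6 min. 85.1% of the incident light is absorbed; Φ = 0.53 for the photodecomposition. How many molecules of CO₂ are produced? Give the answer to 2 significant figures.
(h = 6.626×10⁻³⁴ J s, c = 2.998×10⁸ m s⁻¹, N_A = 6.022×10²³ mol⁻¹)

Photon energy at 260 nm: hc/λ = (6.626×10⁻³⁴)(2.998×10⁸)/(260×10⁻⁹) = 7.640×10⁻¹⁹ J.
Energy delivered: (2.22 mW)(4356 s) = 9.670 J.
Photons incident: 9.670 / 7.640×10⁻¹⁹ = 1.266×10¹⁹, i.e. 1.266×10¹⁹/6.022×10²³ = 2.102×10⁻⁵ mol.
Photons absorbed: 0.851 × 2.102×10⁻⁵ = 1.789×10⁻⁵ mol.
Product: Φ × n_abs = 0.53 × 1.789×10⁻⁵ = 9.482×10⁻⁶ mol.
As a count: 9.482×10⁻⁶ × 6.022×10²³ = 5.7×10¹⁸.

5.7×10¹⁸ molecules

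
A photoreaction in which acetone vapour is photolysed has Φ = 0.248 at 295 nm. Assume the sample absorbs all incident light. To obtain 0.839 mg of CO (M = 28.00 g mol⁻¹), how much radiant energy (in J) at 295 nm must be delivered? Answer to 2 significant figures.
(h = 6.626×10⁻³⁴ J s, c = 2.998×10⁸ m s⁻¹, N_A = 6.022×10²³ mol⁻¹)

Product: 0.839 mg / 28.00 g mol⁻¹ = 2.996×10⁻⁵ mol.
Photons that must be absorbed: 2.996×10⁻⁵ / 0.248 = 1.208×10⁻⁴ mol.
Photon energy: hc/λ = 6.734×10⁻¹⁹ J; per mole, 4.055×10⁵ J mol⁻¹.
Energy required: 1.208×10⁻⁴ × 4.055×10⁵ = 49 J.

49 J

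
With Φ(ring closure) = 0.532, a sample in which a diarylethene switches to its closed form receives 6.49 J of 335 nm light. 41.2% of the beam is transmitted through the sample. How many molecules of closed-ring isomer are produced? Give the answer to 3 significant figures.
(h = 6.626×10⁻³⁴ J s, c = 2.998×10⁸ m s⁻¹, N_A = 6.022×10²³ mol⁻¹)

3.42×10¹⁸ molecules

Photon energy at 335 nm: hc/λ = (6.626×10⁻³⁴)(2.998×10⁸)/(335×10⁻⁹) = 5.930×10⁻¹⁹ J.
Photons incident: 6.49 / 5.930×10⁻¹⁹ = 1.094×10¹⁹, i.e. 1.094×10¹⁹/6.022×10²³ = 1.817×10⁻⁵ mol.
Fraction absorbed: 1 − 41.2/100 = 0.5880.
Photons absorbed: 0.5880 × 1.817×10⁻⁵ = 1.068×10⁻⁵ mol.
Product: Φ × n_abs = 0.532 × 1.068×10⁻⁵ = 5.682×10⁻⁶ mol.
As a count: 5.682×10⁻⁶ × 6.022×10²³ = 3.42×10¹⁸.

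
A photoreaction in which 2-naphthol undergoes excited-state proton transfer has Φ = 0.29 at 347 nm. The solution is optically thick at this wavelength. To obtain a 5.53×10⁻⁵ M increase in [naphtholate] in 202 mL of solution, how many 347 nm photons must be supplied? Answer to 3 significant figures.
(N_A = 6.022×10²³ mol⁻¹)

2.32×10¹⁹ photons

Product: (5.53×10⁻⁵ M)(0.202 L) = 1.117×10⁻⁵ mol.
Photons that must be absorbed: 1.117×10⁻⁵ / 0.29 = 3.852×10⁻⁵ mol.
Photon count: 3.852×10⁻⁵ × 6.022×10²³ = 2.32×10¹⁹.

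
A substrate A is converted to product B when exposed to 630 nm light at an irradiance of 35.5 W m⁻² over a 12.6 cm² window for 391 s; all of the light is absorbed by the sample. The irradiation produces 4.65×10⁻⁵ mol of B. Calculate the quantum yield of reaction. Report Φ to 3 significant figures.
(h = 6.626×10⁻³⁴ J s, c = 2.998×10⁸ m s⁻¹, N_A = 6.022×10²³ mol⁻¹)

Photon energy at 630 nm: hc/λ = (6.626×10⁻³⁴)(2.998×10⁸)/(630×10⁻⁹) = 3.153×10⁻¹⁹ J.
Energy delivered: (35.5 W m⁻²)(12.6×10⁻⁴ m²)(391 s) = 17.49 J.
Photons incident: 17.49 / 3.153×10⁻¹⁹ = 5.547×10¹⁹, i.e. 5.547×10¹⁹/6.022×10²³ = 9.211×10⁻⁵ mol.
Φ = 4.65×10⁻⁵ mol / 9.211×10⁻⁵ mol photons = 0.505.

Φ = 0.505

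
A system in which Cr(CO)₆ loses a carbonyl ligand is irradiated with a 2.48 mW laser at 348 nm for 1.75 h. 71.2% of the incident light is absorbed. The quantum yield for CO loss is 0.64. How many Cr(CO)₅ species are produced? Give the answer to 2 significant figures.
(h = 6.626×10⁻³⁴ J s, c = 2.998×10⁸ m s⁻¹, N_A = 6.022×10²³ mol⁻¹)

1.2×10¹⁹ species

Photon energy at 348 nm: hc/λ = (6.626×10⁻³⁴)(2.998×10⁸)/(348×10⁻⁹) = 5.708×10⁻¹⁹ J.
Energy delivered: (2.48 mW)(6300 s) = 15.62 J.
Photons incident: 15.62 / 5.708×10⁻¹⁹ = 2.737×10¹⁹, i.e. 2.737×10¹⁹/6.022×10²³ = 4.545×10⁻⁵ mol.
Photons absorbed: 0.712 × 4.545×10⁻⁵ = 3.236×10⁻⁵ mol.
Product: Φ × n_abs = 0.64 × 3.236×10⁻⁵ = 2.071×10⁻⁵ mol.
As a count: 2.071×10⁻⁵ × 6.022×10²³ = 1.2×10¹⁹.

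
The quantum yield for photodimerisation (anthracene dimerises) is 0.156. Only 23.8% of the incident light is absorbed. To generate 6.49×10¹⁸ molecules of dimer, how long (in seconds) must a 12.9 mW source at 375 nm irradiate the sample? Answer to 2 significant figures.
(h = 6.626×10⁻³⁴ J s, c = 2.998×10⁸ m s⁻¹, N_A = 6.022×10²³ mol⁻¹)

Product: 6.49×10¹⁸ / 6.022×10²³ = 1.078×10⁻⁵ mol.
Photons that must be absorbed: 1.078×10⁻⁵ / 0.156 = 6.910×10⁻⁵ mol.
Incident photons needed: 6.910×10⁻⁵ / 0.238 = 2.903×10⁻⁴ mol.
Photon energy: hc/λ = 5.297×10⁻¹⁹ J; per mole, 3.190×10⁵ J mol⁻¹.
Energy required: 2.903×10⁻⁴ × 3.190×10⁵ = 92.61 J.
Time: 92.61 J / 0.0129 W = 7200 s.

t ≈ 7200 s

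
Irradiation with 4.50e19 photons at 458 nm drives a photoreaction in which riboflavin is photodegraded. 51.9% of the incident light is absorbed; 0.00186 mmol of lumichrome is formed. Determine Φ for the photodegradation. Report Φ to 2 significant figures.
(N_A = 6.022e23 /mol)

Φ = 0.048

Product: 0.00186 mmol = 1.86e-6 mol.
Moles of photons: 4.50e19 / 6.022e23 = 7.473e-5 mol.
Photons absorbed: 0.519 × 7.473e-5 = 3.878e-5 mol.
Φ = 1.86e-6 mol / 3.878e-5 mol photons = 0.048.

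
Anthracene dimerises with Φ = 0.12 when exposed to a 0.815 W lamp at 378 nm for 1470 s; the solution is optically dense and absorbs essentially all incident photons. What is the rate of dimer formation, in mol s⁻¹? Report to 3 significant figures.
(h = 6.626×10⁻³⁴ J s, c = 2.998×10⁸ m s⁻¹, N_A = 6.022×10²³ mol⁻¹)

3.09×10⁻⁷ mol s⁻¹

Photon energy at 378 nm: hc/λ = (6.626×10⁻³⁴)(2.998×10⁸)/(378×10⁻⁹) = 5.255×10⁻¹⁹ J.
Energy delivered: (0.815 W)(1470 s) = 1198 J.
Photons incident: 1198 / 5.255×10⁻¹⁹ = 2.280×10²¹, i.e. 2.280×10²¹/6.022×10²³ = 0.003786 mol.
Product formed: 0.12 × 0.003786 = 4.543×10⁻⁴ mol.
Rate: 4.543×10⁻⁴ / 1470 s = 3.09×10⁻⁷ mol s⁻¹.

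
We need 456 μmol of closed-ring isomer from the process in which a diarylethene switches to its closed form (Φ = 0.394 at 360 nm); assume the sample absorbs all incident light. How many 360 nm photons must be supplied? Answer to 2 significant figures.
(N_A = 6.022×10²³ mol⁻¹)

7.0×10²⁰ photons

Product: 456 μmol = 4.56×10⁻⁴ mol.
Photons that must be absorbed: 4.56×10⁻⁴ / 0.394 = 0.001157 mol.
Photon count: 0.001157 × 6.022×10²³ = 7.0×10²⁰.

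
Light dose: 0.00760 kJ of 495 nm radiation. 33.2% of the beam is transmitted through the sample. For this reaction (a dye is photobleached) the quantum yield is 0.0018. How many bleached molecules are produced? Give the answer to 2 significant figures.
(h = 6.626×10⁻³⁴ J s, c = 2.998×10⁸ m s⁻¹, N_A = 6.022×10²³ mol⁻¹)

Photon energy at 495 nm: hc/λ = (6.626×10⁻³⁴)(2.998×10⁸)/(495×10⁻⁹) = 4.013×10⁻¹⁹ J.
Incident energy: 0.00760 kJ = 7.60 J.
Photons incident: 7.60 / 4.013×10⁻¹⁹ = 1.894×10¹⁹, i.e. 1.894×10¹⁹/6.022×10²³ = 3.145×10⁻⁵ mol.
Fraction absorbed: 1 − 33.2/100 = 0.6680.
Photons absorbed: 0.6680 × 3.145×10⁻⁵ = 2.101×10⁻⁵ mol.
Product: Φ × n_abs = 0.0018 × 2.101×10⁻⁵ = 3.782×10⁻⁸ mol.
As a count: 3.782×10⁻⁸ × 6.022×10²³ = 2.3×10¹⁶.

2.3×10¹⁶ bleached molecules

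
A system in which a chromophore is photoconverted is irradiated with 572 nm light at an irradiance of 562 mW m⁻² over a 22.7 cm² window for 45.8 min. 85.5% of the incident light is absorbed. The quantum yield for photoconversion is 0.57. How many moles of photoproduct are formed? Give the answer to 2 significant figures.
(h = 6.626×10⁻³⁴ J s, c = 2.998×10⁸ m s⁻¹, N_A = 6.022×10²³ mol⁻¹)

Photon energy at 572 nm: hc/λ = (6.626×10⁻³⁴)(2.998×10⁸)/(572×10⁻⁹) = 3.473×10⁻¹⁹ J.
Energy delivered: (562 mW m⁻²)(22.7×10⁻⁴ m²)(2748 s) = 3.506 J.
Photons incident: 3.506 / 3.473×10⁻¹⁹ = 1.010×10¹⁹, i.e. 1.010×10¹⁹/6.022×10²³ = 1.677×10⁻⁵ mol.
Photons absorbed: 0.855 × 1.677×10⁻⁵ = 1.434×10⁻⁵ mol.
Product: Φ × n_abs = 0.57 × 1.434×10⁻⁵ = 8.174×10⁻⁶ mol.

8.2×10⁻⁶ mol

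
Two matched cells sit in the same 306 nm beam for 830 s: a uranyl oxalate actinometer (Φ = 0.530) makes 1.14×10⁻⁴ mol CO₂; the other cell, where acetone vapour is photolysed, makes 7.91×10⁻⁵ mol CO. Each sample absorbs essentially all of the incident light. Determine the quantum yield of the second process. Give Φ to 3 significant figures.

Photons absorbed by the actinometer: 1.14×10⁻⁴ / 0.530 = 2.151×10⁻⁴ mol.
Φ(unknown) = 7.91×10⁻⁵ / 2.151×10⁻⁴ = 0.368.

Φ = 0.368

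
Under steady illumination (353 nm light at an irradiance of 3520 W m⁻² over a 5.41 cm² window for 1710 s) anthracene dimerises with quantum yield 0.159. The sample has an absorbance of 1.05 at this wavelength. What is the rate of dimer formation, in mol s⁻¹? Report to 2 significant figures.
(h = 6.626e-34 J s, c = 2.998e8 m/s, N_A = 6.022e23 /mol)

Photon energy at 353 nm: hc/λ = (6.626e-34)(2.998e8)/(353e-9) = 5.627e-19 J.
Energy delivered: (3520 W m⁻²)(5.41e-4 m²)(1710 s) = 3256 J.
Photons incident: 3256 / 5.627e-19 = 5.786e21, i.e. 5.786e21/6.022e23 = 0.009608 mol.
Fraction absorbed: 1 − 10^(−1.05) = 0.9109.
Photons absorbed: 0.9109 × 0.009608 = 0.008752 mol.
Product formed: 0.159 × 0.008752 = 0.001392 mol.
Rate: 0.001392 / 1710 s = 8.1e-7 mol s⁻¹.

8.1e-7 mol s⁻¹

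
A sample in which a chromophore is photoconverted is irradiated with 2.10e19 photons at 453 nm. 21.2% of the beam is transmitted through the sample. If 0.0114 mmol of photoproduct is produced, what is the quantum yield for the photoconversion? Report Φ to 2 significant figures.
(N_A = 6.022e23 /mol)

Product: 0.0114 mmol = 1.14e-5 mol.
Moles of photons: 2.10e19 / 6.022e23 = 3.487e-5 mol.
Fraction absorbed: 1 − 21.2/100 = 0.7880.
Photons absorbed: 0.7880 × 3.487e-5 = 2.748e-5 mol.
Φ = 1.14e-5 mol / 2.748e-5 mol photons = 0.41.

Φ = 0.41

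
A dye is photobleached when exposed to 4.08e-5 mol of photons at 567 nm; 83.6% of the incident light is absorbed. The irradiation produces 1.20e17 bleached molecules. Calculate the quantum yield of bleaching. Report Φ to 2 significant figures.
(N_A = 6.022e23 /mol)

Φ = 0.0058

Product: 1.20e17 / 6.022e23 = 1.993e-7 mol.
Photons absorbed: 0.836 × 4.08e-5 = 3.411e-5 mol.
Φ = 1.993e-7 mol / 3.411e-5 mol photons = 0.0058.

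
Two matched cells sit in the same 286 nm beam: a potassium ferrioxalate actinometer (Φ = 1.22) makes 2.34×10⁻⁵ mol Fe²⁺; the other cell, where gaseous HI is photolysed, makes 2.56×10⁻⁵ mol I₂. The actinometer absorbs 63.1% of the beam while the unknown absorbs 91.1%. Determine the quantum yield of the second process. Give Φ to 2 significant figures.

Φ = 0.92

Photons absorbed by the actinometer: 2.34×10⁻⁵ / 1.22 = 1.918×10⁻⁵ mol.
Incident flux: 1.918×10⁻⁵ / 0.631 = 3.040×10⁻⁵ einstein.
Absorbed by unknown: 0.911 × 3.040×10⁻⁵ = 2.769×10⁻⁵ mol.
Φ(unknown) = 2.56×10⁻⁵ / 2.769×10⁻⁵ = 0.92.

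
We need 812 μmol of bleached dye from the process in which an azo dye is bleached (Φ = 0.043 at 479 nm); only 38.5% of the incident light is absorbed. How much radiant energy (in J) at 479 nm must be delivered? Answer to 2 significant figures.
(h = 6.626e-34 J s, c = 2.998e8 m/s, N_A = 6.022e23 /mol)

1.2e4 J

Product: 812 μmol = 8.12e-4 mol.
Photons that must be absorbed: 8.12e-4 / 0.043 = 0.01888 mol.
Incident photons needed: 0.01888 / 0.385 = 0.04904 mol.
Photon energy: hc/λ = 4.147e-19 J; per mole, 2.497e5 J mol⁻¹.
Energy required: 0.04904 × 2.497e5 = 1.2e4 J.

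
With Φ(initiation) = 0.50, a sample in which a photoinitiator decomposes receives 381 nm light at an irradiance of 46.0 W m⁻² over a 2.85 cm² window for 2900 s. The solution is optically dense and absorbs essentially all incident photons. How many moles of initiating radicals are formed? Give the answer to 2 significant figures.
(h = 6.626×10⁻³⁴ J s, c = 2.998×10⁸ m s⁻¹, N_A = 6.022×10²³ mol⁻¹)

Photon energy at 381 nm: hc/λ = (6.626×10⁻³⁴)(2.998×10⁸)/(381×10⁻⁹) = 5.214×10⁻¹⁹ J.
Energy delivered: (46.0 W m⁻²)(2.85×10⁻⁴ m²)(2900 s) = 38.02 J.
Photons incident: 38.02 / 5.214×10⁻¹⁹ = 7.292×10¹⁹, i.e. 7.292×10¹⁹/6.022×10²³ = 1.211×10⁻⁴ mol.
Product: Φ × n_abs = 0.50 × 1.211×10⁻⁴ = 6.055×10⁻⁵ mol.

6.1×10⁻⁵ mol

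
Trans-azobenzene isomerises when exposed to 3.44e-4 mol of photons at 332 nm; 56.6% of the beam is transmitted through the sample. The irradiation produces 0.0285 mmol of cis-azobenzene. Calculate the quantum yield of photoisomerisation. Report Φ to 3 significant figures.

Product: 0.0285 mmol = 2.85e-5 mol.
Fraction absorbed: 1 − 56.6/100 = 0.4340.
Photons absorbed: 0.4340 × 3.44e-4 = 1.493e-4 mol.
Φ = 2.85e-5 mol / 1.493e-4 mol photons = 0.191.

Φ = 0.191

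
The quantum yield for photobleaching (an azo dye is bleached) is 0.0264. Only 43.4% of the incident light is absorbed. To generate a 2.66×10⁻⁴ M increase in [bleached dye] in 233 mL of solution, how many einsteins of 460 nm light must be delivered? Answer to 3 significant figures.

Product: (2.66×10⁻⁴ M)(0.233 L) = 6.198×10⁻⁵ mol.
Photons that must be absorbed: 6.198×10⁻⁵ / 0.0264 = 0.002348 mol.
Incident photons needed: 0.002348 / 0.434 = 0.005410 mol.

0.00541 einstein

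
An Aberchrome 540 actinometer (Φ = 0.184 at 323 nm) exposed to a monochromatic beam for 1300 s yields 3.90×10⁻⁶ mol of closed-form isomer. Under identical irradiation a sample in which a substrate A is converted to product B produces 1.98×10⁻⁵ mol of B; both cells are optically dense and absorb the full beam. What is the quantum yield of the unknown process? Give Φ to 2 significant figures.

Φ = 0.93

Photons absorbed by the actinometer: 3.90×10⁻⁶ / 0.184 = 2.120×10⁻⁵ mol.
Φ(unknown) = 1.98×10⁻⁵ / 2.120×10⁻⁵ = 0.93.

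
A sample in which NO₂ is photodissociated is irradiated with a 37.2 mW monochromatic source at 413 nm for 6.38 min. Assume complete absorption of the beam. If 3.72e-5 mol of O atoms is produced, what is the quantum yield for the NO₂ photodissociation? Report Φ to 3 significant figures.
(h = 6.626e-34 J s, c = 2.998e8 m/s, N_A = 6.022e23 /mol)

Φ = 0.757

Photon energy at 413 nm: hc/λ = (6.626e-34)(2.998e8)/(413e-9) = 4.810e-19 J.
Energy delivered: (37.2 mW)(382.8 s) = 14.24 J.
Photons incident: 14.24 / 4.810e-19 = 2.960e19, i.e. 2.960e19/6.022e23 = 4.915e-5 mol.
Φ = 3.72e-5 mol / 4.915e-5 mol photons = 0.757.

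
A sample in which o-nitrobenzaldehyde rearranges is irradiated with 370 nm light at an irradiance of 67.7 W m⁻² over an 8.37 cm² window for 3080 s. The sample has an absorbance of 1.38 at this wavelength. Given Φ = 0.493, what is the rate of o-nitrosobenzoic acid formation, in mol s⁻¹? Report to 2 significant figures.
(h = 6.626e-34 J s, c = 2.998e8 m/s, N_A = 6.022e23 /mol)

8.3e-8 mol s⁻¹

Photon energy at 370 nm: hc/λ = (6.626e-34)(2.998e8)/(370e-9) = 5.369e-19 J.
Energy delivered: (67.7 W m⁻²)(8.37e-4 m²)(3080 s) = 174.5 J.
Photons incident: 174.5 / 5.369e-19 = 3.250e20, i.e. 3.250e20/6.022e23 = 5.397e-4 mol.
Fraction absorbed: 1 − 10^(−1.38) = 0.9583.
Photons absorbed: 0.9583 × 5.397e-4 = 5.172e-4 mol.
Product formed: 0.493 × 5.172e-4 = 2.550e-4 mol.
Rate: 2.550e-4 / 3080 s = 8.3e-8 mol s⁻¹.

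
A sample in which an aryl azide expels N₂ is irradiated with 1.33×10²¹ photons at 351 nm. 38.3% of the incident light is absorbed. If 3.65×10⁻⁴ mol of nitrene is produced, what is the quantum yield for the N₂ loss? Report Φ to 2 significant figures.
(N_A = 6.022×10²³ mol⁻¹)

Φ = 0.43

Moles of photons: 1.33×10²¹ / 6.022×10²³ = 0.002209 mol.
Photons absorbed: 0.383 × 0.002209 = 8.460×10⁻⁴ mol.
Φ = 3.65×10⁻⁴ mol / 8.460×10⁻⁴ mol photons = 0.43.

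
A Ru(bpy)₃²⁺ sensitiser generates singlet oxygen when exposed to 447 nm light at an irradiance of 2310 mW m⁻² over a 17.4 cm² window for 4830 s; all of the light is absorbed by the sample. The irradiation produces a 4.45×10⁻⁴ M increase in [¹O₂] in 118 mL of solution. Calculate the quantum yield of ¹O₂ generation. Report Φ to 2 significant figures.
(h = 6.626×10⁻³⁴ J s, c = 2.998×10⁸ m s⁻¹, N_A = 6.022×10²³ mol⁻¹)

Product: (4.45×10⁻⁴ M)(0.118 L) = 5.251×10⁻⁵ mol.
Photon energy at 447 nm: hc/λ = (6.626×10⁻³⁴)(2.998×10⁸)/(447×10⁻⁹) = 4.444×10⁻¹⁹ J.
Energy delivered: (2310 mW m⁻²)(17.4×10⁻⁴ m²)(4830 s) = 19.41 J.
Photons incident: 19.41 / 4.444×10⁻¹⁹ = 4.368×10¹⁹, i.e. 4.368×10¹⁹/6.022×10²³ = 7.253×10⁻⁵ mol.
Φ = 5.251×10⁻⁵ mol / 7.253×10⁻⁵ mol photons = 0.72.

Φ = 0.72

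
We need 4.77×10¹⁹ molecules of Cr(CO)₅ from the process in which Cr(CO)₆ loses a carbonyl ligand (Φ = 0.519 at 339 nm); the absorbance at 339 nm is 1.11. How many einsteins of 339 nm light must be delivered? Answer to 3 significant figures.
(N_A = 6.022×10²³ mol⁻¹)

Product: 4.77×10¹⁹ / 6.022×10²³ = 7.921×10⁻⁵ mol.
Photons that must be absorbed: 7.921×10⁻⁵ / 0.519 = 1.526×10⁻⁴ mol.
Fraction absorbed: 1 − 10^(−1.11) = 0.9224.
Incident photons needed: 1.526×10⁻⁴ / 0.9224 = 1.654×10⁻⁴ mol.

1.65×10⁻⁴ einstein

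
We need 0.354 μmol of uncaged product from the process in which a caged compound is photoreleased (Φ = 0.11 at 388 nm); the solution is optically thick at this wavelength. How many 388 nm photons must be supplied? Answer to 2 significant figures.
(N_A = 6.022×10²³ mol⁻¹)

Product: 0.354 μmol = 3.54×10⁻⁷ mol.
Photons that must be absorbed: 3.54×10⁻⁷ / 0.11 = 3.218×10⁻⁶ mol.
Photon count: 3.218×10⁻⁶ × 6.022×10²³ = 1.9×10¹⁸.

1.9×10¹⁸ photons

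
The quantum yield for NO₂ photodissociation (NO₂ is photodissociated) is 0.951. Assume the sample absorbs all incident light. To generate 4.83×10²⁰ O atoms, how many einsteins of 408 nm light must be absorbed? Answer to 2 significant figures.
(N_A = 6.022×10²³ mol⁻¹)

8.4×10⁻⁴ einstein

Product: 4.83×10²⁰ / 6.022×10²³ = 8.021×10⁻⁴ mol.
Photons that must be absorbed: 8.021×10⁻⁴ / 0.951 = 8.434×10⁻⁴ mol.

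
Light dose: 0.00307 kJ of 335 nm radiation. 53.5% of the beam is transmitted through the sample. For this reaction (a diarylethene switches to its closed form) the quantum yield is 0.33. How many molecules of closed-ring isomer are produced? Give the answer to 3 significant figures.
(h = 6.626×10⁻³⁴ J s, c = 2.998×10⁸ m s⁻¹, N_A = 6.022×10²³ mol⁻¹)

Photon energy at 335 nm: hc/λ = (6.626×10⁻³⁴)(2.998×10⁸)/(335×10⁻⁹) = 5.930×10⁻¹⁹ J.
Incident energy: 0.00307 kJ = 3.07 J.
Photons incident: 3.07 / 5.930×10⁻¹⁹ = 5.177×10¹⁸, i.e. 5.177×10¹⁸/6.022×10²³ = 8.597×10⁻⁶ mol.
Fraction absorbed: 1 − 53.5/100 = 0.4650.
Photons absorbed: 0.4650 × 8.597×10⁻⁶ = 3.998×10⁻⁶ mol.
Product: Φ × n_abs = 0.33 × 3.998×10⁻⁶ = 1.319×10⁻⁶ mol.
As a count: 1.319×10⁻⁶ × 6.022×10²³ = 7.94×10¹⁷.

7.94×10¹⁷ molecules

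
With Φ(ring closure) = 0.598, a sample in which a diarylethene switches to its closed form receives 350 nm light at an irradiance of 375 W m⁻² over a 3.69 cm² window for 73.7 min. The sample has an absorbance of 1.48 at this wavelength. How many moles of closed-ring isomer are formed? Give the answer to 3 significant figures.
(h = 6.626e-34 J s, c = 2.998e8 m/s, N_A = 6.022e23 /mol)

0.00104 mol

Photon energy at 350 nm: hc/λ = (6.626e-34)(2.998e8)/(350e-9) = 5.676e-19 J.
Energy delivered: (375 W m⁻²)(3.69e-4 m²)(4422 s) = 611.9 J.
Photons incident: 611.9 / 5.676e-19 = 1.078e21, i.e. 1.078e21/6.022e23 = 0.001790 mol.
Fraction absorbed: 1 − 10^(−1.48) = 0.9669.
Photons absorbed: 0.9669 × 0.001790 = 0.001731 mol.
Product: Φ × n_abs = 0.598 × 0.001731 = 0.001035 mol.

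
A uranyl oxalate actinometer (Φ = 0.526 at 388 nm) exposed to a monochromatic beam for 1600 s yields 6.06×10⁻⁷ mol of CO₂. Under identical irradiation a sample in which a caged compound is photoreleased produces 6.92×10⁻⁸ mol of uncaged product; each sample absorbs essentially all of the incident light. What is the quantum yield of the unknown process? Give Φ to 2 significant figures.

Photons absorbed by the actinometer: 6.06×10⁻⁷ / 0.526 = 1.152×10⁻⁶ mol.
Φ(unknown) = 6.92×10⁻⁸ / 1.152×10⁻⁶ = 0.060.

Φ = 0.060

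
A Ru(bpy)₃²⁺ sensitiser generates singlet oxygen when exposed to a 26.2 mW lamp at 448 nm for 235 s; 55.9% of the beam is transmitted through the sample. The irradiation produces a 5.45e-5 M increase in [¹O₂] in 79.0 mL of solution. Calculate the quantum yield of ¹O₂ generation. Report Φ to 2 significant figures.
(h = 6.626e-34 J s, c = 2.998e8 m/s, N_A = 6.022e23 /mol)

Φ = 0.42

Product: (5.45e-5 M)(0.079 L) = 4.306e-6 mol.
Photon energy at 448 nm: hc/λ = (6.626e-34)(2.998e8)/(448e-9) = 4.434e-19 J.
Energy delivered: (26.2 mW)(235 s) = 6.157 J.
Photons incident: 6.157 / 4.434e-19 = 1.389e19, i.e. 1.389e19/6.022e23 = 2.307e-5 mol.
Fraction absorbed: 1 − 55.9/100 = 0.4410.
Photons absorbed: 0.4410 × 2.307e-5 = 1.017e-5 mol.
Φ = 4.306e-6 mol / 1.017e-5 mol photons = 0.42.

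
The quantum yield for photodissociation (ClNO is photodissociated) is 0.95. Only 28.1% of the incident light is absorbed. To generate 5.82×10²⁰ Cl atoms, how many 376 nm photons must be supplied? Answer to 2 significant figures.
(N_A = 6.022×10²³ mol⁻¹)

2.2×10²¹ photons

Product: 5.82×10²⁰ / 6.022×10²³ = 9.665×10⁻⁴ mol.
Photons that must be absorbed: 9.665×10⁻⁴ / 0.95 = 0.001017 mol.
Incident photons needed: 0.001017 / 0.281 = 0.003619 mol.
Photon count: 0.003619 × 6.022×10²³ = 2.2×10²¹.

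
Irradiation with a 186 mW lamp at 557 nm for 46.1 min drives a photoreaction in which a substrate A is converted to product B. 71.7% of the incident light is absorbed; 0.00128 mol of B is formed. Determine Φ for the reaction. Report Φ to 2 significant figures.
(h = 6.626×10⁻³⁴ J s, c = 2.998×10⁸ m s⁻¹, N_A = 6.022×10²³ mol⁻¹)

Φ = 0.75

Photon energy at 557 nm: hc/λ = (6.626×10⁻³⁴)(2.998×10⁸)/(557×10⁻⁹) = 3.566×10⁻¹⁹ J.
Energy delivered: (186 mW)(2766 s) = 514.5 J.
Photons incident: 514.5 / 3.566×10⁻¹⁹ = 1.443×10²¹, i.e. 1.443×10²¹/6.022×10²³ = 0.002396 mol.
Photons absorbed: 0.717 × 0.002396 = 0.001718 mol.
Φ = 0.00128 mol / 0.001718 mol photons = 0.75.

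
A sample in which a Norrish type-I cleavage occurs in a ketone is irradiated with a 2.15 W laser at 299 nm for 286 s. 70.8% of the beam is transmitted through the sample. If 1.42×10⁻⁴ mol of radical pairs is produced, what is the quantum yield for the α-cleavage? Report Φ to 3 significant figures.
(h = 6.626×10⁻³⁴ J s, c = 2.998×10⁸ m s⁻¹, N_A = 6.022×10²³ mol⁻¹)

Photon energy at 299 nm: hc/λ = (6.626×10⁻³⁴)(2.998×10⁸)/(299×10⁻⁹) = 6.644×10⁻¹⁹ J.
Energy delivered: (2.15 W)(286 s) = 614.9 J.
Photons incident: 614.9 / 6.644×10⁻¹⁹ = 9.255×10²⁰, i.e. 9.255×10²⁰/6.022×10²³ = 0.001537 mol.
Fraction absorbed: 1 − 70.8/100 = 0.2920.
Photons absorbed: 0.2920 × 0.001537 = 4.488×10⁻⁴ mol.
Φ = 1.42×10⁻⁴ mol / 4.488×10⁻⁴ mol photons = 0.316.

Φ = 0.316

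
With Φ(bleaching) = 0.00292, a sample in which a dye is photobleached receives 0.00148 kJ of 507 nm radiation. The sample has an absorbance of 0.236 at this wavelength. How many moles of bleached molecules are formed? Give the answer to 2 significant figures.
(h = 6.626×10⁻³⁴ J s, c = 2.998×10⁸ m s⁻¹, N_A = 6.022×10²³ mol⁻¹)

Photon energy at 507 nm: hc/λ = (6.626×10⁻³⁴)(2.998×10⁸)/(507×10⁻⁹) = 3.918×10⁻¹⁹ J.
Incident energy: 0.00148 kJ = 1.48 J.
Photons incident: 1.48 / 3.918×10⁻¹⁹ = 3.777×10¹⁸, i.e. 3.777×10¹⁸/6.022×10²³ = 6.272×10⁻⁶ mol.
Fraction absorbed: 1 − 10^(−0.236) = 0.4192.
Photons absorbed: 0.4192 × 6.272×10⁻⁶ = 2.629×10⁻⁶ mol.
Product: Φ × n_abs = 0.00292 × 2.629×10⁻⁶ = 7.677×10⁻⁹ mol.

7.7×10⁻⁹ mol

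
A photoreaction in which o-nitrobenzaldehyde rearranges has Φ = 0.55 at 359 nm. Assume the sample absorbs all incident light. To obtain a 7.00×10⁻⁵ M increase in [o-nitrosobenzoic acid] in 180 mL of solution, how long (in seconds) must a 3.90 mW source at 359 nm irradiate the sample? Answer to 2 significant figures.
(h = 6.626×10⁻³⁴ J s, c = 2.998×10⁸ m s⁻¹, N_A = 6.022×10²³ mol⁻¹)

Product: (7.00×10⁻⁵ M)(0.18 L) = 1.260×10⁻⁵ mol.
Photons that must be absorbed: 1.260×10⁻⁵ / 0.55 = 2.291×10⁻⁵ mol.
Photon energy: hc/λ = 5.533×10⁻¹⁹ J; per mole, 3.332×10⁵ J mol⁻¹.
Energy required: 2.291×10⁻⁵ × 3.332×10⁵ = 7.634 J.
Time: 7.634 J / 0.0039 W = 2000 s.

t ≈ 2000 s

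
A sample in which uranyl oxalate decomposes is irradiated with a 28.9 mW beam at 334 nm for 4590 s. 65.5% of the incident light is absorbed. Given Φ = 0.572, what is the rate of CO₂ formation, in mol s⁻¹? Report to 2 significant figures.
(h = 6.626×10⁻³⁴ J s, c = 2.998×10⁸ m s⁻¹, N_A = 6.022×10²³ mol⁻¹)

3.0×10⁻⁸ mol s⁻¹

Photon energy at 334 nm: hc/λ = (6.626×10⁻³⁴)(2.998×10⁸)/(334×10⁻⁹) = 5.948×10⁻¹⁹ J.
Energy delivered: (28.9 mW)(4590 s) = 132.7 J.
Photons incident: 132.7 / 5.948×10⁻¹⁹ = 2.231×10²⁰, i.e. 2.231×10²⁰/6.022×10²³ = 3.705×10⁻⁴ mol.
Photons absorbed: 0.655 × 3.705×10⁻⁴ = 2.427×10⁻⁴ mol.
Product formed: 0.572 × 2.427×10⁻⁴ = 1.388×10⁻⁴ mol.
Rate: 1.388×10⁻⁴ / 4590 s = 3.0×10⁻⁸ mol s⁻¹.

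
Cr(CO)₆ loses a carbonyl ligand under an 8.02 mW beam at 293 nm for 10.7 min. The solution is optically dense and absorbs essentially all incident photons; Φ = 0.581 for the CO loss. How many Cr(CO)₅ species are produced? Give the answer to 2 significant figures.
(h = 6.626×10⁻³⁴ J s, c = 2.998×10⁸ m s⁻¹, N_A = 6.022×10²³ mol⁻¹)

Photon energy at 293 nm: hc/λ = (6.626×10⁻³⁴)(2.998×10⁸)/(293×10⁻⁹) = 6.780×10⁻¹⁹ J.
Energy delivered: (8.02 mW)(642 s) = 5.149 J.
Photons incident: 5.149 / 6.780×10⁻¹⁹ = 7.594×10¹⁸, i.e. 7.594×10¹⁸/6.022×10²³ = 1.261×10⁻⁵ mol.
Product: Φ × n_abs = 0.581 × 1.261×10⁻⁵ = 7.326×10⁻⁶ mol.
As a count: 7.326×10⁻⁶ × 6.022×10²³ = 4.4×10¹⁸.

4.4×10¹⁸ species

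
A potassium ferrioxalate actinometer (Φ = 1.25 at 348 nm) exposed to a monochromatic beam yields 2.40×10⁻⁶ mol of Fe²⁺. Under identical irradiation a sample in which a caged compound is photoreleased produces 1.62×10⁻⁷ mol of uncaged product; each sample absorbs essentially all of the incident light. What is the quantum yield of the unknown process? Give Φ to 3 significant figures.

Φ = 0.0844

Photons absorbed by the actinometer: 2.40×10⁻⁶ / 1.25 = 1.920×10⁻⁶ mol.
Φ(unknown) = 1.62×10⁻⁷ / 1.920×10⁻⁶ = 0.0844.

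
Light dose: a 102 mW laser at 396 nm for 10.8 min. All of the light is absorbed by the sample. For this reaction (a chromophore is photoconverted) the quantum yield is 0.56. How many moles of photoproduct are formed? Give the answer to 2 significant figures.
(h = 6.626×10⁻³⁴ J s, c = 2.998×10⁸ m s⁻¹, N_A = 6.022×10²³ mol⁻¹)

1.2×10⁻⁴ mol

Photon energy at 396 nm: hc/λ = (6.626×10⁻³⁴)(2.998×10⁸)/(396×10⁻⁹) = 5.016×10⁻¹⁹ J.
Energy delivered: (102 mW)(648 s) = 66.10 J.
Photons incident: 66.10 / 5.016×10⁻¹⁹ = 1.318×10²⁰, i.e. 1.318×10²⁰/6.022×10²³ = 2.189×10⁻⁴ mol.
Product: Φ × n_abs = 0.56 × 2.189×10⁻⁴ = 1.226×10⁻⁴ mol.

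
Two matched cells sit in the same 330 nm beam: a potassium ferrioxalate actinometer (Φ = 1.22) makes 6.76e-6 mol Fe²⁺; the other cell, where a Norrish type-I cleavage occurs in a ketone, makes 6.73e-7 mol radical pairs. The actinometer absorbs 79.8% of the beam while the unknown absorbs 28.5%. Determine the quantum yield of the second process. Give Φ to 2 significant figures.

Photons absorbed by the actinometer: 6.76e-6 / 1.22 = 5.541e-6 mol.
Incident flux: 5.541e-6 / 0.798 = 6.944e-6 einstein.
Absorbed by unknown: 0.285 × 6.944e-6 = 1.979e-6 mol.
Φ(unknown) = 6.73e-7 / 1.979e-6 = 0.34.

Φ = 0.34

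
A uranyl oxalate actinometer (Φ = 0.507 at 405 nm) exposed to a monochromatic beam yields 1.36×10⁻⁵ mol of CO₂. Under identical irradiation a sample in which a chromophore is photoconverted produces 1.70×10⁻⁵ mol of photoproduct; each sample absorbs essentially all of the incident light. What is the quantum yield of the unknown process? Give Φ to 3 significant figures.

Photons absorbed by the actinometer: 1.36×10⁻⁵ / 0.507 = 2.682×10⁻⁵ mol.
Φ(unknown) = 1.70×10⁻⁵ / 2.682×10⁻⁵ = 0.634.

Φ = 0.634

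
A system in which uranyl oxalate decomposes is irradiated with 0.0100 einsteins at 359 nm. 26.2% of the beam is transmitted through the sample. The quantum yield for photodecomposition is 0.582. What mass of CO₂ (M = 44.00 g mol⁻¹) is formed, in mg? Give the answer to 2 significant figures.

190 mg

Fraction absorbed: 1 − 26.2/100 = 0.7380.
Photons absorbed: 0.7380 × 0.0100 = 0.007380 mol.
Product: Φ × n_abs = 0.582 × 0.007380 = 0.004295 mol.
Mass: 0.004295 × 44.00 = 0.1890 g = 190 mg.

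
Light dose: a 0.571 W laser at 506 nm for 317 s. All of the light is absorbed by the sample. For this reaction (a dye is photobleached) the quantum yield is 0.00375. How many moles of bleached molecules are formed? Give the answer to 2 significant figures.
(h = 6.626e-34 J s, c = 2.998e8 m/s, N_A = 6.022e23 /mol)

Photon energy at 506 nm: hc/λ = (6.626e-34)(2.998e8)/(506e-9) = 3.926e-19 J.
Energy delivered: (0.571 W)(317 s) = 181.0 J.
Photons incident: 181.0 / 3.926e-19 = 4.610e20, i.e. 4.610e20/6.022e23 = 7.655e-4 mol.
Product: Φ × n_abs = 0.00375 × 7.655e-4 = 2.871e-6 mol.

2.9e-6 mol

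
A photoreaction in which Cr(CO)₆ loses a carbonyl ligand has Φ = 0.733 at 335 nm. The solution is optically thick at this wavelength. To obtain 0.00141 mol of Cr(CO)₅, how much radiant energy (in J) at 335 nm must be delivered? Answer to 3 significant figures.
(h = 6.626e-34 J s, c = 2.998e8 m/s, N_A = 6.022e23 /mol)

Photons that must be absorbed: 0.00141 / 0.733 = 0.001924 mol.
Photon energy: hc/λ = 5.930e-19 J; per mole, 3.571e5 J mol⁻¹.
Energy required: 0.001924 × 3.571e5 = 687 J.

687 J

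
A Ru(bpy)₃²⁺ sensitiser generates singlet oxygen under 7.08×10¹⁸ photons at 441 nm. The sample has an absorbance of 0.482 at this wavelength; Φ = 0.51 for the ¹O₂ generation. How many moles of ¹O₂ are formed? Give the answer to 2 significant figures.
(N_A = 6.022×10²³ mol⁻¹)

Moles of photons: 7.08×10¹⁸ / 6.022×10²³ = 1.176×10⁻⁵ mol.
Fraction absorbed: 1 − 10^(−0.482) = 0.6704.
Photons absorbed: 0.6704 × 1.176×10⁻⁵ = 7.884×10⁻⁶ mol.
Product: Φ × n_abs = 0.51 × 7.884×10⁻⁶ = 4.021×10⁻⁶ mol.

4.0×10⁻⁶ mol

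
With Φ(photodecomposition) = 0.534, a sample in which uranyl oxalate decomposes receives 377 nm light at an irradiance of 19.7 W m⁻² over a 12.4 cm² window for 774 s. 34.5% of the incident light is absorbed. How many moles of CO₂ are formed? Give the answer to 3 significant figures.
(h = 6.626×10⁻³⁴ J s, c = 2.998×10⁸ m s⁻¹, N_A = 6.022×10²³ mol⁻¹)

1.10×10⁻⁵ mol

Photon energy at 377 nm: hc/λ = (6.626×10⁻³⁴)(2.998×10⁸)/(377×10⁻⁹) = 5.269×10⁻¹⁹ J.
Energy delivered: (19.7 W m⁻²)(12.4×10⁻⁴ m²)(774 s) = 18.91 J.
Photons incident: 18.91 / 5.269×10⁻¹⁹ = 3.589×10¹⁹, i.e. 3.589×10¹⁹/6.022×10²³ = 5.960×10⁻⁵ mol.
Photons absorbed: 0.345 × 5.960×10⁻⁵ = 2.056×10⁻⁵ mol.
Product: Φ × n_abs = 0.534 × 2.056×10⁻⁵ = 1.098×10⁻⁵ mol.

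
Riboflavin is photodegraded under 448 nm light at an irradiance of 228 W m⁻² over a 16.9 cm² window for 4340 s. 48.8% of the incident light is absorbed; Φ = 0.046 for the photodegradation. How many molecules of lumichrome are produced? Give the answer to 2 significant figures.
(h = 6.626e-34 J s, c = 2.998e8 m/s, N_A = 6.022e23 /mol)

Photon energy at 448 nm: hc/λ = (6.626e-34)(2.998e8)/(448e-9) = 4.434e-19 J.
Energy delivered: (228 W m⁻²)(16.9e-4 m²)(4340 s) = 1672 J.
Photons incident: 1672 / 4.434e-19 = 3.771e21, i.e. 3.771e21/6.022e23 = 0.006262 mol.
Photons absorbed: 0.488 × 0.006262 = 0.003056 mol.
Product: Φ × n_abs = 0.046 × 0.003056 = 1.406e-4 mol.
As a count: 1.406e-4 × 6.022e23 = 8.5e19.

8.5e19 molecules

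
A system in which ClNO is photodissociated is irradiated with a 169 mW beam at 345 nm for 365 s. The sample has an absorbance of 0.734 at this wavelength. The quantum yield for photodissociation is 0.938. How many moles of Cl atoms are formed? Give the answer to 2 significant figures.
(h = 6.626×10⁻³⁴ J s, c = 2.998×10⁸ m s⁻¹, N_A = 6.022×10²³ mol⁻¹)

Photon energy at 345 nm: hc/λ = (6.626×10⁻³⁴)(2.998×10⁸)/(345×10⁻⁹) = 5.758×10⁻¹⁹ J.
Energy delivered: (169 mW)(365 s) = 61.69 J.
Photons incident: 61.69 / 5.758×10⁻¹⁹ = 1.071×10²⁰, i.e. 1.071×10²⁰/6.022×10²³ = 1.778×10⁻⁴ mol.
Fraction absorbed: 1 − 10^(−0.734) = 0.8155.
Photons absorbed: 0.8155 × 1.778×10⁻⁴ = 1.450×10⁻⁴ mol.
Product: Φ × n_abs = 0.938 × 1.450×10⁻⁴ = 1.360×10⁻⁴ mol.

1.4×10⁻⁴ mol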